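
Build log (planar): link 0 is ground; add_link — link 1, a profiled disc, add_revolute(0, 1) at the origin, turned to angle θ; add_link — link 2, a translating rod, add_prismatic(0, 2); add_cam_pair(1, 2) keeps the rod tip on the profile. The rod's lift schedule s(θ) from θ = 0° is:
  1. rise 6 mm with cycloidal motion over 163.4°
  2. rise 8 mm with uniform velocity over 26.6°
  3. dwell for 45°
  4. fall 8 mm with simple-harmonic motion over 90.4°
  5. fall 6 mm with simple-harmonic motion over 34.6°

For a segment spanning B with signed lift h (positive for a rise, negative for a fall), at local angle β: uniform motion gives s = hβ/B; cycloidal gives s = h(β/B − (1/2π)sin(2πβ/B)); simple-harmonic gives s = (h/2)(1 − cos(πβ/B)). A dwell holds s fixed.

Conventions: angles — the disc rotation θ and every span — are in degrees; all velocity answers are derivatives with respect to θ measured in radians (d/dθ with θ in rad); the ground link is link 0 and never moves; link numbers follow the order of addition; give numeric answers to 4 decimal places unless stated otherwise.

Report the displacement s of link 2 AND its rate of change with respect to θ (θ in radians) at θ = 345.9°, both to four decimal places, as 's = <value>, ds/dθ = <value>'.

seg 1 [0°–163.4°] cycloidal, h=6: full span → s += 6 → s = 6.0000
seg 2 [163.4°–190°] uniform, h=8: full span → s += 8 → s = 14.0000
seg 3 [190°–235°] dwell: s stays 14.0000
seg 4 [235°–325.4°] simple-harmonic, h=-8: full span → s += -8 → s = 6.0000
seg 5 [325.4°–360°] simple-harmonic, h=-6: θ=345.9° here. β=20.5, B=34.6. -6/2·(1 − cos(π·0.5925)) = -3.8594 → s = 2.1406
velocity in seg [325.4°–360°] (simple-harmonic), θ in radians: β = 20.5° = 0.3578 rad, B = 34.6° = 0.6039 rad; ds/dθ = (πh/(2B)) sin(πβ/B) = (π·(-6)/(2·0.6039)) sin(π·0.5925) = -14.952786 mm/rad

s = 2.1406, ds/dθ = -14.9528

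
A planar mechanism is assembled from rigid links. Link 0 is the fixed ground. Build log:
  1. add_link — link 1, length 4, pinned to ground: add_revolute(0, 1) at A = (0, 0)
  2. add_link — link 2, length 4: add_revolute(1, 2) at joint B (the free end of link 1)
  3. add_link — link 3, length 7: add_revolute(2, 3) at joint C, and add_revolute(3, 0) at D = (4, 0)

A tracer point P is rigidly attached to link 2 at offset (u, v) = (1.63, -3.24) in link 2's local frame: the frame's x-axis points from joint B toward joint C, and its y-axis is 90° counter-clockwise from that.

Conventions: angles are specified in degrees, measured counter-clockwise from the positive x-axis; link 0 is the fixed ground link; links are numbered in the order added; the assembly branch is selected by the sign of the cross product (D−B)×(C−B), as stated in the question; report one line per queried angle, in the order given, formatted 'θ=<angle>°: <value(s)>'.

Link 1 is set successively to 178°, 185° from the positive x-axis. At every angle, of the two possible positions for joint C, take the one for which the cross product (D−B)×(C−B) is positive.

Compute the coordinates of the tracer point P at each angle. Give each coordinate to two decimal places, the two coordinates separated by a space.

A=(0,0), D=(4.00,0)
θ=178°: B = A + 4.00·(cos178°, sin178°) = (-3.9976, 0.1396)
θ=178°: |BD| = 7.9988
θ=178°: circle(B,4.00) ∩ circle(D,7.00): a=1.9366, h=3.5000
θ=178°:   candidates: C₊=(-2.0002,3.6052) cross=27.995; C₋=(-2.1224,-3.3936) cross=-27.995
θ=178°:   branch + wants cross > 0 → take C=(-2.0002,3.6052) (cross=27.995)
θ=178°: ex = (C−B)/|BC| = (0.4993,0.8664); ey = (-0.8664,0.4993)
θ=178°: P = B + 1.63·ex + -3.24·ey = (-0.3765,-0.0660)
θ=185°: B = A + 4.00·(cos185°, sin185°) = (-3.9848, -0.3486)
θ=185°: |BD| = 7.9924
θ=185°: circle(B,4.00) ∩ circle(D,7.00): a=1.9317, h=3.5026
θ=185°:   candidates: C₊=(-2.2077,3.2349) cross=27.994; C₋=(-1.9021,-3.7637) cross=-27.994
θ=185°:   branch + wants cross > 0 → take C=(-2.2077,3.2349) (cross=27.994)
θ=185°: ex = (C−B)/|BC| = (0.4443,0.8959); ey = (-0.8959,0.4443)
θ=185°: P = B + 1.63·ex + -3.24·ey = (-0.3579,-0.3278)

θ=178°: -0.38 -0.07
θ=185°: -0.36 -0.33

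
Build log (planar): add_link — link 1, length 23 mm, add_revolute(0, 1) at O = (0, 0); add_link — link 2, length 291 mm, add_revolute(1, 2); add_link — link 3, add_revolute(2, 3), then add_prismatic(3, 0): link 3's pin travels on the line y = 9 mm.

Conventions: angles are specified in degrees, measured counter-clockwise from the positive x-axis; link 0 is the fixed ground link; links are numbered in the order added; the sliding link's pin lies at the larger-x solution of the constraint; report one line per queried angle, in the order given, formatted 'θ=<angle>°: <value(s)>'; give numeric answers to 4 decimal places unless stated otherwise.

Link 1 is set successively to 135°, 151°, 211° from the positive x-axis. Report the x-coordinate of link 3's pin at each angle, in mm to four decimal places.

geometry: r = 23 mm, L = 291 mm, e = 9 mm
θ=135°: crank pin P = (r cos θ, r sin θ) = (-16.263456, 16.263456)
θ=135°: h = r sin θ − e = 16.263456 − 9 = 7.263456
θ=135°: x = r cos θ + √(L² − h²) = -16.263456 + 290.909337 = 274.645881
θ=151°: crank pin P = (r cos θ, r sin θ) = (-20.116253, 11.150621)
θ=151°: h = r sin θ − e = 11.150621 − 9 = 2.150621
θ=151°: x = r cos θ + √(L² − h²) = -20.116253 + 290.992053 = 270.875800
θ=211°: crank pin P = (r cos θ, r sin θ) = (-19.714848, -11.845876)
θ=211°: h = r sin θ − e = -11.845876 − 9 = -20.845876
θ=211°: x = r cos θ + √(L² − h²) = -19.714848 + 290.252389 = 270.537541

θ=135°: 274.6459
θ=151°: 270.8758
θ=211°: 270.5375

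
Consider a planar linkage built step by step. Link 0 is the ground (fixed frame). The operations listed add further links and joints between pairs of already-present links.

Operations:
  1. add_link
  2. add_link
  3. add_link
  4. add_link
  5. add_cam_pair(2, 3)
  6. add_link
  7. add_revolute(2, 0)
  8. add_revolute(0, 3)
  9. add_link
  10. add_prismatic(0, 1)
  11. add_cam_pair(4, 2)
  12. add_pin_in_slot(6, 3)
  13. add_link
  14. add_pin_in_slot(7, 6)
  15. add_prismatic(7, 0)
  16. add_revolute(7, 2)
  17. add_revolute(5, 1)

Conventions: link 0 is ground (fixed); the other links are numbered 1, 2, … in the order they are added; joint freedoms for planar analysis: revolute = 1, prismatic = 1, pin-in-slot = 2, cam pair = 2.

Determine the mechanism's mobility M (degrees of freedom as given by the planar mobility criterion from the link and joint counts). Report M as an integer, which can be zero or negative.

(L,J1,J2)=(1,0,0); link0 fixed
link1: (2,0,0)
link2: (3,0,0)
link3: (4,0,0)
link4: (5,0,0)
C 2-3 [J2]: (5,0,1)
link5: (6,0,1)
R 2-0 [J1]: (6,1,1)
R 0-3 [J1]: (6,2,1)
link6: (7,2,1)
P 0-1 [J1]: (7,3,1)
C 4-2 [J2]: (7,3,2)
PS 6-3 [J2]: (7,3,3)
link7: (8,3,3)
PS 7-6 [J2]: (8,3,4)
P 7-0 [J1]: (8,4,4)
R 7-2 [J1]: (8,5,4)
R 5-1 [J1]: (8,6,4)
Grübler: 3·7 − 2·6 − 4 = 5

M = 5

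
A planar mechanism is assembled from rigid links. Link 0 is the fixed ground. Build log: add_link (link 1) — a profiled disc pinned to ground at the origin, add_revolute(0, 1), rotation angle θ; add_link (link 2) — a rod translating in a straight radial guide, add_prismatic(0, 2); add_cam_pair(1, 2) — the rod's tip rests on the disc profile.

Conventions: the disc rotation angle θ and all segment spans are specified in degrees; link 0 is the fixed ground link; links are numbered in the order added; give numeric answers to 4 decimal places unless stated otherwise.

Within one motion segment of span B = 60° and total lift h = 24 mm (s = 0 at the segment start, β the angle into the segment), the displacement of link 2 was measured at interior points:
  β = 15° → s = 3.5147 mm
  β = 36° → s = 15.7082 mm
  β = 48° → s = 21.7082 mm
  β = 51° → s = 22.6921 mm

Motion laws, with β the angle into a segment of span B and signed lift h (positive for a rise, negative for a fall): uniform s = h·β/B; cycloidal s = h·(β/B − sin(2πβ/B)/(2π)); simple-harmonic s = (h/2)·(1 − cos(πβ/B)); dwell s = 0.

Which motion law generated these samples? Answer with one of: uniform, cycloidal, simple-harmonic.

candidates at β/B = r: uniform s = h·r (linear in β); cycloidal s = h·(r − sin(2πr)/(2π)); simple-harmonic s = (h/2)(1 − cos(πr))
β=15°: printed 3.5147 | uniform 6.0000, cycloidal 2.1803, simple-harmonic 3.5147
β=36°: printed 15.7082 | uniform 14.4000, cycloidal 16.6452, simple-harmonic 15.7082
β=48°: printed 21.7082 | uniform 19.2000, cycloidal 22.8328, simple-harmonic 21.7082
β=51°: printed 22.6921 | uniform 20.4000, cycloidal 23.4902, simple-harmonic 22.6921
only one law matches every sample → simple-harmonic

simple-harmonic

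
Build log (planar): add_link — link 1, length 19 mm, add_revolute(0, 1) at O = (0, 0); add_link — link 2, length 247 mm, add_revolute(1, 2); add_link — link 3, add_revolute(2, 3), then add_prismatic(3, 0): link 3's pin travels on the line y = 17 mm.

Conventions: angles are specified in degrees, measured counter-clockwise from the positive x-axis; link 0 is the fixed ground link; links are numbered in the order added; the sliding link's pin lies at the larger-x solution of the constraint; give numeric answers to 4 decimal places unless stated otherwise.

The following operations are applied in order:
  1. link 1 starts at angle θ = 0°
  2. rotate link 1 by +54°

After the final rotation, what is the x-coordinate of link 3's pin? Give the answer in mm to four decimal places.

geometry: r = 19 mm, L = 247 mm, e = 17 mm; θ starts at 0°
rotate link 1 by +54°: θ ← 0° +54° = 54°
crank pin P = (r cos θ, r sin θ) = (11.167920, 15.371323)
h = r sin θ − e = 15.371323 − 17 = -1.628677
x = r cos θ + √(L² − h²) = 11.167920 + 246.994630 = 258.162550

258.1626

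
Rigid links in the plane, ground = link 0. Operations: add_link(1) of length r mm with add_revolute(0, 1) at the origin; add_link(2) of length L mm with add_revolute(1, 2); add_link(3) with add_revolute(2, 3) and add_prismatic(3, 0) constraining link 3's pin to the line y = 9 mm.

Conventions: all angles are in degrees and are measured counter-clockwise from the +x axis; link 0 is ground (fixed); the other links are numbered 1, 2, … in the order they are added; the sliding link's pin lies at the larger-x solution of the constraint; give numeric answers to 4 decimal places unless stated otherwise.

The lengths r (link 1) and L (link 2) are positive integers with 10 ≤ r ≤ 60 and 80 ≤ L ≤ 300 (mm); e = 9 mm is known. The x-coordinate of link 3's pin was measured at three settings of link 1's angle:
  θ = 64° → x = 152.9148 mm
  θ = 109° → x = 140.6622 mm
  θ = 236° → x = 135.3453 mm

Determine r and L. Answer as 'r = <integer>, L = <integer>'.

constraint per measurement: (x − r cos θ)² + (r sin θ − e)² = L²
subtracting the θ₁ and θ₂ equations cancels the r² and L² terms:
r = (x₁² − x₂²) / (2[(x₁cos θ₁ + e sin θ₁) − (x₂cos θ₂ + e sin θ₂)]) = 16.0001 → r = 16
L² = (x₁ − r cos θ₁)² + (r sin θ₁ − e)² = 21316.0134 → L = 146.0000 → L = 146
check at θ₃=236°: x = 135.3453 (printed 135.3453) ✓

r = 16, L = 146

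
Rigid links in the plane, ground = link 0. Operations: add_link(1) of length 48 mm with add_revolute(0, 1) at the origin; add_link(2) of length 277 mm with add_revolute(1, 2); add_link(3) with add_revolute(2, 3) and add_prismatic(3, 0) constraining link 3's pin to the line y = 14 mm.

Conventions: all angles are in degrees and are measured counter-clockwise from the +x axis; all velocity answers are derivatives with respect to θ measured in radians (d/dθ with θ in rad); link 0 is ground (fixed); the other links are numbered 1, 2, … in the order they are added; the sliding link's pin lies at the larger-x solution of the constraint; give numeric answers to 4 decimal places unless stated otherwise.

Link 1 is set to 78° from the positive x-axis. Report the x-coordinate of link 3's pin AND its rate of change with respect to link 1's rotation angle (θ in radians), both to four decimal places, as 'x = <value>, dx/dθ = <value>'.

geometry: r = 48 mm, L = 277 mm, e = 14 mm
crank pin P = (r cos θ, r sin θ) = (9.979761, 46.951085)
h = r sin θ − e = 46.951085 − 14 = 32.951085
x = r cos θ + √(L² − h²) = 9.979761 + 275.033136 = 285.012897
dx/dθ = −r sin θ − h·r cos θ/√(L² − h²) (θ in radians; h = 32.951085) = -48.146737

x = 285.0129, dx/dθ = -48.1467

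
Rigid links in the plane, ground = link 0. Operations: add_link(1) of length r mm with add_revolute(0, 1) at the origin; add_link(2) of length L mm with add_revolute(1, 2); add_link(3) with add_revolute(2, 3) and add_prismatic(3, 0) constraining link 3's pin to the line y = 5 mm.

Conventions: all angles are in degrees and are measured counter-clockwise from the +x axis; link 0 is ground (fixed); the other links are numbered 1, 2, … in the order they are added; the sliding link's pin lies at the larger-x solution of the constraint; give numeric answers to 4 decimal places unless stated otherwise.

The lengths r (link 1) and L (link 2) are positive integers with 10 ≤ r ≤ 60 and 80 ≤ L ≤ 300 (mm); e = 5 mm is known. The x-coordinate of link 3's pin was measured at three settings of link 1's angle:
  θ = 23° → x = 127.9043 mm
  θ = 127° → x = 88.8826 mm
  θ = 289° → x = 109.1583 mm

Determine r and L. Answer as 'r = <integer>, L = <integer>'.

constraint per measurement: (x − r cos θ)² + (r sin θ − e)² = L²
subtracting the θ₁ and θ₂ equations cancels the r² and L² terms:
r = (x₁² − x₂²) / (2[(x₁cos θ₁ + e sin θ₁) − (x₂cos θ₂ + e sin θ₂)]) = 25.0000 → r = 25
L² = (x₁ − r cos θ₁)² + (r sin θ₁ − e)² = 11025.0007 → L = 105.0000 → L = 105
check at θ₃=289°: x = 109.1583 (printed 109.1583) ✓

r = 25, L = 105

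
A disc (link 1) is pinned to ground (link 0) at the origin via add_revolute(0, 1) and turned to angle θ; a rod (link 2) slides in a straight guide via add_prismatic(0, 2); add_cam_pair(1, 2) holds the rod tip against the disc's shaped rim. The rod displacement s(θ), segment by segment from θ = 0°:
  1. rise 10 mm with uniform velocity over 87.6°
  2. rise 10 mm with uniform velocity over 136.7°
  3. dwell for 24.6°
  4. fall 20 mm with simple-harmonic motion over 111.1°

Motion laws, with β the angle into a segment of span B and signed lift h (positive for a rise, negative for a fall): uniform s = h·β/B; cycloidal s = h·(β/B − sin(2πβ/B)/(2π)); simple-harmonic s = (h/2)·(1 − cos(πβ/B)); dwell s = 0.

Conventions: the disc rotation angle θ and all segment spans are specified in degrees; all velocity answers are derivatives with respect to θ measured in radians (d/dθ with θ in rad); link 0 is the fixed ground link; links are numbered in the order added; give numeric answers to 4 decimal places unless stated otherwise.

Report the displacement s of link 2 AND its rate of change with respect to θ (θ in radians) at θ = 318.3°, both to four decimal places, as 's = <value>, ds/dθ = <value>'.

segment 1 (0° to 87.6°, uniform, h = 10) is passed completely: s = 0.0000 + (10) = 10.0000
segment 2 (87.6° to 224.3°, uniform, h = 10) is passed completely: s = 10.0000 + (10) = 20.0000
segment 3 (224.3° to 248.9°, dwell): s unchanged at 20.0000
θ = 318.3° falls in segment 4 (248.9° to 360°, simple-harmonic, h = -20): β = 318.3 − 248.9 = 69.4°, B = 111.1°; Δs = -20/2·(1 − cos(π·0.6247)) = -13.8170; s = 20.0000 − 13.8170 = 6.1830
velocity in seg [248.9°–360°] (simple-harmonic), θ in radians: β = 69.4° = 1.2113 rad, B = 111.1° = 1.9391 rad; ds/dθ = (πh/(2B)) sin(πβ/B) = (π·(-20)/(2·1.9391)) sin(π·0.6247) = -14.974911 mm/rad

s = 6.1830, ds/dθ = -14.9749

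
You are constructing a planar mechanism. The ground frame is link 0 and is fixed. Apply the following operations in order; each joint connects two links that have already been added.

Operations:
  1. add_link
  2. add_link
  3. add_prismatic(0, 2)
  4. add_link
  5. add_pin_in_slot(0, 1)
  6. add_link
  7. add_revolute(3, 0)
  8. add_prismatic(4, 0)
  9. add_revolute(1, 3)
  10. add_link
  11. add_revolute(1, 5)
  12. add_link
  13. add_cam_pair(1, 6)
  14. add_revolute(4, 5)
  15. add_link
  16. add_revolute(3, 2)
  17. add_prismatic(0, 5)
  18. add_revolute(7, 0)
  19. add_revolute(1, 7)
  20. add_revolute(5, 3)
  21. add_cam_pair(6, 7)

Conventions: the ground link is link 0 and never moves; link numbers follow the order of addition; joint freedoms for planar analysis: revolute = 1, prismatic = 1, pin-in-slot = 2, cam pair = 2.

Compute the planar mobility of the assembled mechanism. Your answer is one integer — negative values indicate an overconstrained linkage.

(L,J1,J2)=(1,0,0); link0 fixed
link1: (2,0,0)
link2: (3,0,0)
P 0-2 [J1]: (3,1,0)
link3: (4,1,0)
PS 0-1 [J2]: (4,1,1)
link4: (5,1,1)
R 3-0 [J1]: (5,2,1)
P 4-0 [J1]: (5,3,1)
R 1-3 [J1]: (5,4,1)
link5: (6,4,1)
R 1-5 [J1]: (6,5,1)
link6: (7,5,1)
C 1-6 [J2]: (7,5,2)
R 4-5 [J1]: (7,6,2)
link7: (8,6,2)
R 3-2 [J1]: (8,7,2)
P 0-5 [J1]: (8,8,2)
R 7-0 [J1]: (8,9,2)
R 1-7 [J1]: (8,10,2)
R 5-3 [J1]: (8,11,2)
C 6-7 [J2]: (8,11,3)
Grübler: 3·7 − 2·11 − 3 = -4

M = -4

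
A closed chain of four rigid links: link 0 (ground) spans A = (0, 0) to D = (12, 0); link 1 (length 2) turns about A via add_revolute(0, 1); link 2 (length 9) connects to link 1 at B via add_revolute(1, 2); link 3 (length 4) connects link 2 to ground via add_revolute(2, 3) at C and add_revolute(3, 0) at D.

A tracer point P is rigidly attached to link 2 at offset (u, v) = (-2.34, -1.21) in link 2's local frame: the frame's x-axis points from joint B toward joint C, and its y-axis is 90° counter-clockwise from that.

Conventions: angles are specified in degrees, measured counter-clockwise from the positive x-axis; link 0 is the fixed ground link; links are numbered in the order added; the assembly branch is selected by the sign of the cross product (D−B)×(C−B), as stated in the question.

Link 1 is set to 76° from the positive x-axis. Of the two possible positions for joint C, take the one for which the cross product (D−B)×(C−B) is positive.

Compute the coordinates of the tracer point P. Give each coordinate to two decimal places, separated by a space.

A=(0,0), D=(12.00,0)
B = A + 2.00·(cos76°, sin76°) = (0.4838, 1.9406)
|BD| = 11.6785
circle(B,9.00) ∩ circle(D,4.00): a=8.6221, h=2.5804
  candidates: C₊=(9.4149,3.0524) cross=30.136; C₋=(8.5573,-2.0367) cross=-30.136
  branch + wants cross > 0 → take C=(9.4149,3.0524) (cross=30.136)
ex = (C−B)/|BC| = (0.9923,0.1235); ey = (-0.1235,0.9923)
P = B + -2.34·ex + -1.21·ey = (-1.6888,0.4508)

-1.69 0.45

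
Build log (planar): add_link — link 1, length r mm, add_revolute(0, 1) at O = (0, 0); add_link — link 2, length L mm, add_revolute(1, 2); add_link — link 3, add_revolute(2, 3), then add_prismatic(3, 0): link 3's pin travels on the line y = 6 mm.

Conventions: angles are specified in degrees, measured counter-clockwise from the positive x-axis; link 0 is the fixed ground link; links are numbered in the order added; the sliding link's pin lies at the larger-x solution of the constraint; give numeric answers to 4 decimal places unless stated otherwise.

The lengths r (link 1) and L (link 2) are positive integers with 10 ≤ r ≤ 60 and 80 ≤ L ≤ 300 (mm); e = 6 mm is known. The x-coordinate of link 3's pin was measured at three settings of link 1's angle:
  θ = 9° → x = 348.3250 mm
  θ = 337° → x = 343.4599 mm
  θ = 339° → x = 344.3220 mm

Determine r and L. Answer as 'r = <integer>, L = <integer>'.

constraint per measurement: (x − r cos θ)² + (r sin θ − e)² = L²
subtracting the θ₁ and θ₂ equations cancels the r² and L² terms:
r = (x₁² − x₂²) / (2[(x₁cos θ₁ + e sin θ₁) − (x₂cos θ₂ + e sin θ₂)]) = 53.9999 → r = 54
L² = (x₁ − r cos θ₁)² + (r sin θ₁ − e)² = 87024.9896 → L = 295.0000 → L = 295
check at θ₃=339°: x = 344.3220 (printed 344.3220) ✓

r = 54, L = 295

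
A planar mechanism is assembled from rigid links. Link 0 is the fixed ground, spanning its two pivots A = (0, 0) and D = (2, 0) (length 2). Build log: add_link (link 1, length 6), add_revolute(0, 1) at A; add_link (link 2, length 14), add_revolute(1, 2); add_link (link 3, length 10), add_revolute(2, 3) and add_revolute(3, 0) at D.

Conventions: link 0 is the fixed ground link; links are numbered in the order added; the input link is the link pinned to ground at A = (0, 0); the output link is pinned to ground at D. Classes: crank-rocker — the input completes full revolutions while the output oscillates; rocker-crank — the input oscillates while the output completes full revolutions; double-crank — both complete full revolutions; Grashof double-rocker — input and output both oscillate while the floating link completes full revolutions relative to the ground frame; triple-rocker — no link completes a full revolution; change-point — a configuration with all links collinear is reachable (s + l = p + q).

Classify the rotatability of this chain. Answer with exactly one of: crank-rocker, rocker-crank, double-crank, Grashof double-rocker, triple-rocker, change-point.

lengths: ground=2, input=6, coupler=14, output=10
sorted: s=2 (shortest), l=14 (longest), p+q=16
s + l = 16 vs p + q = 16
s + l = p + q → change-point (collinear configuration reachable)

change-point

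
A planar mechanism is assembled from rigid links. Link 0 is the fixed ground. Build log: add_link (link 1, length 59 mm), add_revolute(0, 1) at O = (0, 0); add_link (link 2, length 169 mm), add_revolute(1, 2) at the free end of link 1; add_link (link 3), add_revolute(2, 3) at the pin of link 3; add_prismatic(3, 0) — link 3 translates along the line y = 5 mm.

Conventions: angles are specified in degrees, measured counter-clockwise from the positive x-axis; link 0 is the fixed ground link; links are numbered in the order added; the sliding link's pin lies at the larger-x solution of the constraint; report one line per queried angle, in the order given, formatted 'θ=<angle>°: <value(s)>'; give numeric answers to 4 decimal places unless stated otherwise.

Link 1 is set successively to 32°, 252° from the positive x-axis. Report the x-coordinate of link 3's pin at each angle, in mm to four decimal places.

geometry: r = 59 mm, L = 169 mm, e = 5 mm
θ=32°: crank pin P = (r cos θ, r sin θ) = (50.034838, 31.265237)
θ=32°: h = r sin θ − e = 31.265237 − 5 = 26.265237
θ=32°: x = r cos θ + √(L² − h²) = 50.034838 + 166.946510 = 216.981348
θ=252°: crank pin P = (r cos θ, r sin θ) = (-18.232003, -56.112334)
θ=252°: h = r sin θ − e = -56.112334 − 5 = -61.112334
θ=252°: x = r cos θ + √(L² − h²) = -18.232003 + 157.563583 = 139.331580

θ=32°: 216.9813
θ=252°: 139.3316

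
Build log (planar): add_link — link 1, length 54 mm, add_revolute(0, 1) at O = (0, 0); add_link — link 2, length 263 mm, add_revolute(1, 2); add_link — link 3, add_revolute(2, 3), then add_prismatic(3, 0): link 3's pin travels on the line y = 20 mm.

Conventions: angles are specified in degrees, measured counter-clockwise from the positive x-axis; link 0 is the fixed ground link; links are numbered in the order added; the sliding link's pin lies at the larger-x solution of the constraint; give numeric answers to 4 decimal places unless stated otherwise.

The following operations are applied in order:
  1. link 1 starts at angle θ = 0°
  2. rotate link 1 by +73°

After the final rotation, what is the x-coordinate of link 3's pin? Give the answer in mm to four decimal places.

geometry: r = 54 mm, L = 263 mm, e = 20 mm; θ starts at 0°
rotate link 1 by +73°: θ ← 0° +73° = 73°
crank pin P = (r cos θ, r sin θ) = (15.788072, 51.640457)
h = r sin θ − e = 51.640457 − 20 = 31.640457
x = r cos θ + √(L² − h²) = 15.788072 + 261.089796 = 276.877868

276.8779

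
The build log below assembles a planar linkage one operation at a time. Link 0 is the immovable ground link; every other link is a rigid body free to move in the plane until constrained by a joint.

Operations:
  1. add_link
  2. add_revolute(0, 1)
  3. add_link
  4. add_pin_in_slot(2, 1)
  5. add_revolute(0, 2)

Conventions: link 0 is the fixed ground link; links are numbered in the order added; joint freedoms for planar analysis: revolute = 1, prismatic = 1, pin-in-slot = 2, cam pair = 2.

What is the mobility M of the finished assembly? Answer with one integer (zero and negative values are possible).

ground; <1,0,0>
#1 <2,0,0>
R:0↔1 J1 <2,1,0>
#2 <3,1,0>
PS:2↔1 J2 <3,1,1>
R:0↔2 J1 <3,2,1>
3×2 − 2×2 − 1×1 = 1

M = 1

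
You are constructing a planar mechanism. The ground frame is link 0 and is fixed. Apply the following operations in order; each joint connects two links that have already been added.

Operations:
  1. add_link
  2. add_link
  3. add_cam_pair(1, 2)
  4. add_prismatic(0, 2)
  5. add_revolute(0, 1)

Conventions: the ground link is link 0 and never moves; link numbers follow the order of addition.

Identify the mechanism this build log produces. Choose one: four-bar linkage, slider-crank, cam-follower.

links: 3 (incl. ground); joints: 1 revolute, 1 prismatic, 1 higher (cam) pair, forming one closed loop
3 links, revolute + prismatic + higher pair in one loop → cam-follower

cam-follower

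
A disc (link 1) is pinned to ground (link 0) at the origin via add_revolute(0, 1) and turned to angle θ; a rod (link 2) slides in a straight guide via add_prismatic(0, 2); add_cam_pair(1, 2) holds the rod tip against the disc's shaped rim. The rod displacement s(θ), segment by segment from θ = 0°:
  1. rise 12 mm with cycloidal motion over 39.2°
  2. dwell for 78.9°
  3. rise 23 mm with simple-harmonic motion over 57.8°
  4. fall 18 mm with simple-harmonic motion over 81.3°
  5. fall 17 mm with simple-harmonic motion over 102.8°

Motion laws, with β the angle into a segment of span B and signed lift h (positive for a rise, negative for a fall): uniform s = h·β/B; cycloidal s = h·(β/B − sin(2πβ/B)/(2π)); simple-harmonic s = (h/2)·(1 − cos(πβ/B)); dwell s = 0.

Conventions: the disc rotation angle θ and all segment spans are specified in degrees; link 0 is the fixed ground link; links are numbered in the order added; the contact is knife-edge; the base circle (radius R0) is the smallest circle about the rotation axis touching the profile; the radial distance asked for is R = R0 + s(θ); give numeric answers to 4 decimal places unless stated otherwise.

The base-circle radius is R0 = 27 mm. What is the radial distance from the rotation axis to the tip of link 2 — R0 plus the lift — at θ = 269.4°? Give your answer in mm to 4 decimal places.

segment 1 (0° to 39.2°, cycloidal, h = 12) is passed completely: s = 0.0000 + (12) = 12.0000
segment 2 (39.2° to 118.1°, dwell): s unchanged at 12.0000
segment 3 (118.1° to 175.9°, simple-harmonic, h = 23) is passed completely: s = 12.0000 + (23) = 35.0000
segment 4 (175.9° to 257.2°, simple-harmonic, h = -18) is passed completely: s = 35.0000 + (-18) = 17.0000
θ = 269.4° falls in segment 5 (257.2° to 360°, simple-harmonic, h = -17): β = 269.4 − 257.2 = 12.2°, B = 102.8°; Δs = -17/2·(1 − cos(π·0.1187)) = -0.5840; s = 17.0000 − 0.5840 = 16.4160
R = R0 + s = 27 + 16.4160 = 43.4160

43.4160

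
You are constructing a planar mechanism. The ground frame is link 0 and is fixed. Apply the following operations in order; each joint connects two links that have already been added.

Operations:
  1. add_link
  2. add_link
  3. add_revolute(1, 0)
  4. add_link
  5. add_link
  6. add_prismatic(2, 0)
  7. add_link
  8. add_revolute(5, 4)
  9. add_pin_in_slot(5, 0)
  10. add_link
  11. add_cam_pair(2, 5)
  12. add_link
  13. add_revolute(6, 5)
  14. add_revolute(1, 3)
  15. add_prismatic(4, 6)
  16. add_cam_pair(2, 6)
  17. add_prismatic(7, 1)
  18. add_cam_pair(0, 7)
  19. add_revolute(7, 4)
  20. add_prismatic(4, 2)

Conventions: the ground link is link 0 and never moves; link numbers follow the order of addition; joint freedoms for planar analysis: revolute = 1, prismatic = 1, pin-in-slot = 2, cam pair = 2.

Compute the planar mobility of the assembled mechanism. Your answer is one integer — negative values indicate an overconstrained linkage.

L=1 J1=0 J2=0
add link → L=2 J1=0 J2=0
add link → L=3 J1=0 J2=0
R@1,0 dof=1 J1 → L=3 J1=1 J2=0
add link → L=4 J1=1 J2=0
add link → L=5 J1=1 J2=0
P@2,0 dof=1 J1 → L=5 J1=2 J2=0
add link → L=6 J1=2 J2=0
R@5,4 dof=1 J1 → L=6 J1=3 J2=0
PS@5,0 dof=2 J2 → L=6 J1=3 J2=1
add link → L=7 J1=3 J2=1
C@2,5 dof=2 J2 → L=7 J1=3 J2=2
add link → L=8 J1=3 J2=2
R@6,5 dof=1 J1 → L=8 J1=4 J2=2
R@1,3 dof=1 J1 → L=8 J1=5 J2=2
P@4,6 dof=1 J1 → L=8 J1=6 J2=2
C@2,6 dof=2 J2 → L=8 J1=6 J2=3
P@7,1 dof=1 J1 → L=8 J1=7 J2=3
C@0,7 dof=2 J2 → L=8 J1=7 J2=4
R@7,4 dof=1 J1 → L=8 J1=8 J2=4
P@4,2 dof=1 J1 → L=8 J1=9 J2=4
M=3(L−1)−2J1−J2=3·7−2·9−4=-1

M = -1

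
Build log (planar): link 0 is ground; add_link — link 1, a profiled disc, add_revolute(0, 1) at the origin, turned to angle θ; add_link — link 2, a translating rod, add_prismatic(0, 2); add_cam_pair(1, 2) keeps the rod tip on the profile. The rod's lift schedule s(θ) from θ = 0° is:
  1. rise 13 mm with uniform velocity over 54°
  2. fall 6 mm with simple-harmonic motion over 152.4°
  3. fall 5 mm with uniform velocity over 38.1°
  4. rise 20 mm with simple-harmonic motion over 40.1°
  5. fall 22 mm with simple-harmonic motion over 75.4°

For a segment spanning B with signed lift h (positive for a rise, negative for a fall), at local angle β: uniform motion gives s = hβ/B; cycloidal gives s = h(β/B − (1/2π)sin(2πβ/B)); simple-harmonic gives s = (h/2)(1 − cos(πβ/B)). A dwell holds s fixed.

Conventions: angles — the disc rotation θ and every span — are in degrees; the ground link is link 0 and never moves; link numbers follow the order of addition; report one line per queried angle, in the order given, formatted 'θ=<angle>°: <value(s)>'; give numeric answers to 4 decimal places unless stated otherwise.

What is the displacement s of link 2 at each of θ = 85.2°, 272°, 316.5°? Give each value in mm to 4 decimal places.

seg 1 [0°–54°] uniform, h=13: full span → s += 13 → s = 13.0000
seg 2 [54°–206.4°] simple-harmonic, h=-6: θ=85.2° here. β=31.2, B=152.4. -6/2·(1 − cos(π·0.2047)) = -0.5994 → s = 12.4006
seg 2 [54°–206.4°] simple-harmonic, h=-6: full span → s += -6 → s = 7.0000
seg 3 [206.4°–244.5°] uniform, h=-5: full span → s += -5 → s = 2.0000
seg 4 [244.5°–284.6°] simple-harmonic, h=20: θ=272° here. β=27.5, B=40.1. 20/2·(1 − cos(π·0.6858)) = 15.5108 → s = 17.5108
seg 4 [244.5°–284.6°] simple-harmonic, h=20: full span → s += 20 → s = 22.0000
seg 5 [284.6°–360°] simple-harmonic, h=-22: θ=316.5° here. β=31.9, B=75.4. -22/2·(1 − cos(π·0.4231)) = -8.3675 → s = 13.6325

θ=85.2°: 12.4006
θ=272°: 17.5108
θ=316.5°: 13.6325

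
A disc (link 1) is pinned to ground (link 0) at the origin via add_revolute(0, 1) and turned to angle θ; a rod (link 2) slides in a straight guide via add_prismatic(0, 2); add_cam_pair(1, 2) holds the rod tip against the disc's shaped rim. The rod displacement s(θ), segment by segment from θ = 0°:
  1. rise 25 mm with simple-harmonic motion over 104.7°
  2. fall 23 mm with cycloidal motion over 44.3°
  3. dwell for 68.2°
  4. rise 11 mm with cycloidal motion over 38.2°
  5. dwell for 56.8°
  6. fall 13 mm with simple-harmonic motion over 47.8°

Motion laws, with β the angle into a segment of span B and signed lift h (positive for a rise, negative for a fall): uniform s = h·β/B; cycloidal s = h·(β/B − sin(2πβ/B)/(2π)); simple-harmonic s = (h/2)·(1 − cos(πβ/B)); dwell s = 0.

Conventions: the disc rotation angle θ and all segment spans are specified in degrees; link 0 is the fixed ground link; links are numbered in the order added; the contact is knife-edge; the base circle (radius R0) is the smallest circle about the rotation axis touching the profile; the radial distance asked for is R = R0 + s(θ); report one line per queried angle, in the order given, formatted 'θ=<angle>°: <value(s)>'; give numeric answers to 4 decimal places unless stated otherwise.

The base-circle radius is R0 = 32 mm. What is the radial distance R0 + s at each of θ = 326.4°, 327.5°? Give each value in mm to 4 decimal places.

segment 1 (0° to 104.7°, simple-harmonic, h = 25) is passed completely: s = 0.0000 + (25) = 25.0000
segment 2 (104.7° to 149°, cycloidal, h = -23) is passed completely: s = 25.0000 + (-23) = 2.0000
segment 3 (149° to 217.2°, dwell): s unchanged at 2.0000
segment 4 (217.2° to 255.4°, cycloidal, h = 11) is passed completely: s = 2.0000 + (11) = 13.0000
segment 5 (255.4° to 312.2°, dwell): s unchanged at 13.0000
θ = 326.4° falls in segment 6 (312.2° to 360°, simple-harmonic, h = -13): β = 326.4 − 312.2 = 14.2°, B = 47.8°; Δs = -13/2·(1 − cos(π·0.2971)) = -2.6312; s = 13.0000 − 2.6312 = 10.3688
θ = 327.5° falls in segment 6 (312.2° to 360°, simple-harmonic, h = -13): β = 327.5 − 312.2 = 15.3°, B = 47.8°; Δs = -13/2·(1 − cos(π·0.3201)) = -3.0186; s = 13.0000 − 3.0186 = 9.9814
θ=326.4°: R = R0 + s = 32 + 10.3688 = 42.3688
θ=327.5°: R = R0 + s = 32 + 9.9814 = 41.9814

θ=326.4°: 42.3688
θ=327.5°: 41.9814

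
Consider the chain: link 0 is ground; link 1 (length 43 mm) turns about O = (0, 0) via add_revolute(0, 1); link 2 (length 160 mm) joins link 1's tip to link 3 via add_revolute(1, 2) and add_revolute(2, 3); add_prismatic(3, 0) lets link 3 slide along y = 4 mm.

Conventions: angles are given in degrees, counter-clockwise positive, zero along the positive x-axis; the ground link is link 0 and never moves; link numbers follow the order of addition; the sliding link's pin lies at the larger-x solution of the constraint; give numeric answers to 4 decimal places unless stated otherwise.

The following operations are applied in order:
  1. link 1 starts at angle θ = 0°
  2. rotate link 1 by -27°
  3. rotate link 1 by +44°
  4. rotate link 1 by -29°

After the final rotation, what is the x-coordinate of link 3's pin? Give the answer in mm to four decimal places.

geometry: r = 43 mm, L = 160 mm, e = 4 mm; θ starts at 0°
rotate link 1 by -27°: θ ← 0° -27° = -27°
rotate link 1 by +44°: θ ← -27° +44° = 17°
rotate link 1 by -29°: θ ← 17° -29° = -12°
crank pin P = (r cos θ, r sin θ) = (42.060347, -8.940203)
h = r sin θ − e = -8.940203 − 4 = -12.940203
x = r cos θ + √(L² − h²) = 42.060347 + 159.475864 = 201.536211

201.5362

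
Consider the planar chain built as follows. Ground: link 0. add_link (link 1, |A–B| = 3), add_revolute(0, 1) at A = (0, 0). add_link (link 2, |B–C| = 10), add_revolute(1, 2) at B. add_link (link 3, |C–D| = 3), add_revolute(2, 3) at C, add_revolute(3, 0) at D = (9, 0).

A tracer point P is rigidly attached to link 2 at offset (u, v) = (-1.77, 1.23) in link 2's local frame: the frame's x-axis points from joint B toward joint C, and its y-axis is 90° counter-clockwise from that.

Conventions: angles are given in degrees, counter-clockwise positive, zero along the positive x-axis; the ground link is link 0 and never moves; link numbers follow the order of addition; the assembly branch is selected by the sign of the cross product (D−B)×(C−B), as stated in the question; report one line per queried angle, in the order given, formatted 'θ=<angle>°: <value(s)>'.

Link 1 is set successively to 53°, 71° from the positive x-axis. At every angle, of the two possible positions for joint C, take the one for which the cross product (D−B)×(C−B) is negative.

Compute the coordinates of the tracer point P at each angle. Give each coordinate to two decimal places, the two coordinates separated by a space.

A=(0,0), D=(9.00,0)
θ=53°: B = A + 3.00·(cos53°, sin53°) = (1.8054, 2.3959)
θ=53°: |BD| = 7.5830
θ=53°: circle(B,10.00) ∩ circle(D,3.00): a=9.7918, h=2.0301
θ=53°:   candidates: C₊=(11.7370,1.2283) cross=15.394; C₋=(10.4542,-2.6240) cross=-15.394
θ=53°:   branch - wants cross < 0 → take C=(10.4542,-2.6240) (cross=-15.394)
θ=53°: ex = (C−B)/|BC| = (0.8649,-0.5020); ey = (0.5020,0.8649)
θ=53°: P = B + -1.77·ex + 1.23·ey = (0.8921,4.3482)
θ=71°: B = A + 3.00·(cos71°, sin71°) = (0.9767, 2.8366)
θ=71°: |BD| = 8.5100
θ=71°: circle(B,10.00) ∩ circle(D,3.00): a=9.6017, h=2.7943
θ=71°:   candidates: C₊=(10.9607,2.2706) cross=23.779; C₋=(9.0979,-2.9984) cross=-23.779
θ=71°:   branch - wants cross < 0 → take C=(9.0979,-2.9984) (cross=-23.779)
θ=71°: ex = (C−B)/|BC| = (0.8121,-0.5835); ey = (0.5835,0.8121)
θ=71°: P = B + -1.77·ex + 1.23·ey = (0.2570,4.8682)

θ=53°: 0.89 4.35
θ=71°: 0.26 4.87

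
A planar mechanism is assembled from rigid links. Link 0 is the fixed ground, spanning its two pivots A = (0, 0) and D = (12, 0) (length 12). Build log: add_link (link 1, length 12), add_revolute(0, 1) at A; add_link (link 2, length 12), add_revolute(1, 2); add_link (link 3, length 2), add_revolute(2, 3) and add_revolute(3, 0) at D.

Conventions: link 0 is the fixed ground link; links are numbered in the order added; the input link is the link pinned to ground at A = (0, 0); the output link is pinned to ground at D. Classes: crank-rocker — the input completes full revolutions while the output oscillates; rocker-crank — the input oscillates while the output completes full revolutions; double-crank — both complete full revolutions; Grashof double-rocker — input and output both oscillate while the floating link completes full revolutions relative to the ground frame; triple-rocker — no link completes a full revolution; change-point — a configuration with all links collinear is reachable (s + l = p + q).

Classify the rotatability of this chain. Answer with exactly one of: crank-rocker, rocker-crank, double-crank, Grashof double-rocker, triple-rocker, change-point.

lengths: ground=12, input=12, coupler=12, output=2
sorted: s=2 (shortest), l=12 (longest), p+q=24
s + l = 14 vs p + q = 24
s + l < p + q (Grashof) with shortest = output link → rocker-crank

rocker-crank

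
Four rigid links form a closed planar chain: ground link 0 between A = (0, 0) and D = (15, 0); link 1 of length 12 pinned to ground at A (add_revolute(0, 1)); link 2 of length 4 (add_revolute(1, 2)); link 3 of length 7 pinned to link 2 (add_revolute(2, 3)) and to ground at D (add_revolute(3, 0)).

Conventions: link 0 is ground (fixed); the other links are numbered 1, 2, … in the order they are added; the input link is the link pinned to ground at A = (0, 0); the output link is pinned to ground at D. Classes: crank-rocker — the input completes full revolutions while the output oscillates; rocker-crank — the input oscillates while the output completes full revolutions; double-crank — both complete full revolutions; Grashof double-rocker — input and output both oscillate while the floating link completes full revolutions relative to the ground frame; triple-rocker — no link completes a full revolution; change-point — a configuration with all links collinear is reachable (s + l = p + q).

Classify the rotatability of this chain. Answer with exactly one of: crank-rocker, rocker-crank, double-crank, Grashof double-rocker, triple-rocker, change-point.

lengths: ground=15, input=12, coupler=4, output=7
sorted: s=4 (shortest), l=15 (longest), p+q=19
s + l = 19 vs p + q = 19
s + l = p + q → change-point (collinear configuration reachable)

change-point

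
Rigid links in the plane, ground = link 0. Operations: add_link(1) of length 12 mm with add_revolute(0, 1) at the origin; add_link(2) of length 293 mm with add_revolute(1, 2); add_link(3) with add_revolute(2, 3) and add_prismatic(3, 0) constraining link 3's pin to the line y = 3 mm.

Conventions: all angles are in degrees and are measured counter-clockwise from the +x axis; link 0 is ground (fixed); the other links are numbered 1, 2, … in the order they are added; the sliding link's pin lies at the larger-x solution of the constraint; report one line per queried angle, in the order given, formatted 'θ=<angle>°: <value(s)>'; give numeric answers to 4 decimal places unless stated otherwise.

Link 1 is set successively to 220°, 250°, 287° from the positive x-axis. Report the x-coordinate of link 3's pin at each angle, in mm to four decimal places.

geometry: r = 12 mm, L = 293 mm, e = 3 mm
θ=220°: crank pin P = (r cos θ, r sin θ) = (-9.192533, -7.713451)
θ=220°: h = r sin θ − e = -7.713451 − 3 = -10.713451
θ=220°: x = r cos θ + √(L² − h²) = -9.192533 + 292.804068 = 283.611534
θ=250°: crank pin P = (r cos θ, r sin θ) = (-4.104242, -11.276311)
θ=250°: h = r sin θ − e = -11.276311 − 3 = -14.276311
θ=250°: x = r cos θ + √(L² − h²) = -4.104242 + 292.651989 = 288.547748
θ=287°: crank pin P = (r cos θ, r sin θ) = (3.508460, -11.475657)
θ=287°: h = r sin θ − e = -11.475657 − 3 = -14.475657
θ=287°: x = r cos θ + √(L² − h²) = 3.508460 + 292.642197 = 296.150657

θ=220°: 283.6115
θ=250°: 288.5477
θ=287°: 296.1507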